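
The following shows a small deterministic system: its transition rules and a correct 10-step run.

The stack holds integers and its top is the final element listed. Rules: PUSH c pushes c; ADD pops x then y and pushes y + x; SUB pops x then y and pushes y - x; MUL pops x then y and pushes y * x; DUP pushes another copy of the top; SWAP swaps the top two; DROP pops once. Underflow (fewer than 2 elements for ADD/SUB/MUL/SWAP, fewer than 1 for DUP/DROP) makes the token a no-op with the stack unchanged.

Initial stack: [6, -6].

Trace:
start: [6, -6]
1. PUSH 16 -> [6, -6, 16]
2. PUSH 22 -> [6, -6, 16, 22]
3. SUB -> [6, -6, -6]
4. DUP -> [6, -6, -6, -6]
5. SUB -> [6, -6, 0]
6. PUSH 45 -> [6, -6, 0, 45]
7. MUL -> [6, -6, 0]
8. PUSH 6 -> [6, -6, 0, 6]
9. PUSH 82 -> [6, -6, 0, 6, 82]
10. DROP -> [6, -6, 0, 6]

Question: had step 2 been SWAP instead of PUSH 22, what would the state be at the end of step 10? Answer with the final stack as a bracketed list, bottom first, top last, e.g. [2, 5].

[6, 0, 6]

(re-executing from step 2 with the substitution; state before step 2: [6, -6, 16])
2. SWAP -> [6, 16, -6]
3. SUB -> [6, 22]
4. DUP -> [6, 22, 22]
5. SUB -> [6, 0]
6. PUSH 45 -> [6, 0, 45]
7. MUL -> [6, 0]
8. PUSH 6 -> [6, 0, 6]
9. PUSH 82 -> [6, 0, 6, 82]
10. DROP -> [6, 0, 6]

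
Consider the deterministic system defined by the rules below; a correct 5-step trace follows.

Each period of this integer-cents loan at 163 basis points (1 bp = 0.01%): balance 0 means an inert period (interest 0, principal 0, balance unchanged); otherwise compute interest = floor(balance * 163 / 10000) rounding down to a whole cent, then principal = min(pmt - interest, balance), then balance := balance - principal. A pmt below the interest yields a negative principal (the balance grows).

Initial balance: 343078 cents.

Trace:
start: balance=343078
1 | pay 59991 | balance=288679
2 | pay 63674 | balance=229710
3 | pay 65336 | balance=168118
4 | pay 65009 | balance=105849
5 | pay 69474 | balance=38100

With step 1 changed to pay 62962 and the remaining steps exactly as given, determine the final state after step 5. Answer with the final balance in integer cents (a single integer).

(re-executing from step 1 with the substitution; state before step 1: balance=343078)
1 | pay 62962 | balance=285708
2 | pay 63674 | balance=226691
3 | pay 65336 | balance=165050
4 | pay 65009 | balance=102731
5 | pay 69474 | balance=34931

34931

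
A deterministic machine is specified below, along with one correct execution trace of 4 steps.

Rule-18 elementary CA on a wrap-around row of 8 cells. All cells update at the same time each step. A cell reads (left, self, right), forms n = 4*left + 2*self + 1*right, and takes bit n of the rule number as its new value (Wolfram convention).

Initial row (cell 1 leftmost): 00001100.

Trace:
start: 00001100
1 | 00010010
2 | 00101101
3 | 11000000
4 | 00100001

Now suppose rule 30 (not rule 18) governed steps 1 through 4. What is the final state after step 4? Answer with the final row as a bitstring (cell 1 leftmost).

(re-executing steps 1..4 under rule 30; state before step 1: 00001100)
1 | 00011010
2 | 00110011
3 | 11101110
4 | 10001000

10001000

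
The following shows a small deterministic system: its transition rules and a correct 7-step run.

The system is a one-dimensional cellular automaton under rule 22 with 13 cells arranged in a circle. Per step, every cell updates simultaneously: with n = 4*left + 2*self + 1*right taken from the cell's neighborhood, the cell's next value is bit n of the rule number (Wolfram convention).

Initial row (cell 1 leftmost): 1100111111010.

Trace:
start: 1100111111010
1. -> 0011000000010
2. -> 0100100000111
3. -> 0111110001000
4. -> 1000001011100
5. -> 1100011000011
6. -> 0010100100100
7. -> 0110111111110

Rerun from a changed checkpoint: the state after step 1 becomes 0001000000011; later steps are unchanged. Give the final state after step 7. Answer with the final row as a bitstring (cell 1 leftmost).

state after step 1 := 0001000000011
2. -> 1011100000100
3. -> 1000010001111
4. -> 0100111010000
5. -> 1111000011000
6. -> 0000100100101
7. -> 1001111111101

1001111111101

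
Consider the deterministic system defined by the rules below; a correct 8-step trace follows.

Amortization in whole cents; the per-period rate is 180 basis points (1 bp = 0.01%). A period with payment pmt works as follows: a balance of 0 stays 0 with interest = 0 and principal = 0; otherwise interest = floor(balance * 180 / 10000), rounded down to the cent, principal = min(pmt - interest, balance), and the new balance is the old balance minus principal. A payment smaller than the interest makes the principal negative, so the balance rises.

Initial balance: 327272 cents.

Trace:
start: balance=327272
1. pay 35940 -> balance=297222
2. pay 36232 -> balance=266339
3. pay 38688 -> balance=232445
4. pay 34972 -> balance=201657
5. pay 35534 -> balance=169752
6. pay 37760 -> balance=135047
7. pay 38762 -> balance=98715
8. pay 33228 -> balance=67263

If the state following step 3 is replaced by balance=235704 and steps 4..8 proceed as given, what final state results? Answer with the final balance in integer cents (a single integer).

state after step 3 := balance=235704
4. pay 34972 -> balance=204974
5. pay 35534 -> balance=173129
6. pay 37760 -> balance=138485
7. pay 38762 -> balance=102215
8. pay 33228 -> balance=70826

70826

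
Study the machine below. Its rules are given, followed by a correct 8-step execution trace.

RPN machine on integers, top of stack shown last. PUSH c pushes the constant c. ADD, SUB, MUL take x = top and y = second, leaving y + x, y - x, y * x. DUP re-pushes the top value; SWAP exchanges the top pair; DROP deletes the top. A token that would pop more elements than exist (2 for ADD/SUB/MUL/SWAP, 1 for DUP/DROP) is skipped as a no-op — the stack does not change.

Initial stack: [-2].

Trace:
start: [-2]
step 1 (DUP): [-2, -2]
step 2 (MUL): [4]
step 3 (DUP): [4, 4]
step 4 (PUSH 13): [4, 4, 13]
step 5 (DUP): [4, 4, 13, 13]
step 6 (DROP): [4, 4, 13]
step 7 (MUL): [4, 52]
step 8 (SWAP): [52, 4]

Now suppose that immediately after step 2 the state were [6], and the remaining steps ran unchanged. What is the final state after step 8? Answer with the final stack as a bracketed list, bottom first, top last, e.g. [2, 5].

state after step 2 := [6]
step 3 (DUP): [6, 6]
step 4 (PUSH 13): [6, 6, 13]
step 5 (DUP): [6, 6, 13, 13]
step 6 (DROP): [6, 6, 13]
step 7 (MUL): [6, 78]
step 8 (SWAP): [78, 6]

[78, 6]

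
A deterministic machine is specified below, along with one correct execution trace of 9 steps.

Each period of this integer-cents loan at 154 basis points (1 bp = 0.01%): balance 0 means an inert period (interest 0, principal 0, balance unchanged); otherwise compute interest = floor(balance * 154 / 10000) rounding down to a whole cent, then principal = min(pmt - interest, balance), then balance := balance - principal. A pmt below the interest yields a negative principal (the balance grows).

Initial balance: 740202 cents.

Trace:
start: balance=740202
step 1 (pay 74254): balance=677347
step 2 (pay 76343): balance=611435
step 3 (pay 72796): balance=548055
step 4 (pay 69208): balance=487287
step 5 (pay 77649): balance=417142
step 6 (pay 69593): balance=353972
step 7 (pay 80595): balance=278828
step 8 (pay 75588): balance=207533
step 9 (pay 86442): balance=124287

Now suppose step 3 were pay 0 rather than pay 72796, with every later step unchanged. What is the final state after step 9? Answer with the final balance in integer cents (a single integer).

(re-executing from step 3 with the substitution; state before step 3: balance=611435)
step 3 (pay 0): balance=620851
step 4 (pay 69208): balance=561204
step 5 (pay 77649): balance=492197
step 6 (pay 69593): balance=430183
step 7 (pay 80595): balance=356212
step 8 (pay 75588): balance=286109
step 9 (pay 86442): balance=204073

204073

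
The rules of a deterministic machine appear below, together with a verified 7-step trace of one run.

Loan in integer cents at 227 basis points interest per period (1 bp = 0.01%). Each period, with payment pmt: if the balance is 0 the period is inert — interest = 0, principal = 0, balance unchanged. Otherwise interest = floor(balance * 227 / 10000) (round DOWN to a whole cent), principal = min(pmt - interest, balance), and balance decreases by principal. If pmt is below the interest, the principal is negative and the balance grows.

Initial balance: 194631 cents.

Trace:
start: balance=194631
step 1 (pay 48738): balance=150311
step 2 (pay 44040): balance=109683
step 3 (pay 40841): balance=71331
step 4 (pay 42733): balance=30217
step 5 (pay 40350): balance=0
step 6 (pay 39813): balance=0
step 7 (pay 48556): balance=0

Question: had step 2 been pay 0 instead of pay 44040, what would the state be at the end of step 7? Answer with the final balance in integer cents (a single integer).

0

(re-executing from step 2 with the substitution; state before step 2: balance=150311)
step 2 (pay 0): balance=153723
step 3 (pay 40841): balance=116371
step 4 (pay 42733): balance=76279
step 5 (pay 40350): balance=37660
step 6 (pay 39813): balance=0
step 7 (pay 48556): balance=0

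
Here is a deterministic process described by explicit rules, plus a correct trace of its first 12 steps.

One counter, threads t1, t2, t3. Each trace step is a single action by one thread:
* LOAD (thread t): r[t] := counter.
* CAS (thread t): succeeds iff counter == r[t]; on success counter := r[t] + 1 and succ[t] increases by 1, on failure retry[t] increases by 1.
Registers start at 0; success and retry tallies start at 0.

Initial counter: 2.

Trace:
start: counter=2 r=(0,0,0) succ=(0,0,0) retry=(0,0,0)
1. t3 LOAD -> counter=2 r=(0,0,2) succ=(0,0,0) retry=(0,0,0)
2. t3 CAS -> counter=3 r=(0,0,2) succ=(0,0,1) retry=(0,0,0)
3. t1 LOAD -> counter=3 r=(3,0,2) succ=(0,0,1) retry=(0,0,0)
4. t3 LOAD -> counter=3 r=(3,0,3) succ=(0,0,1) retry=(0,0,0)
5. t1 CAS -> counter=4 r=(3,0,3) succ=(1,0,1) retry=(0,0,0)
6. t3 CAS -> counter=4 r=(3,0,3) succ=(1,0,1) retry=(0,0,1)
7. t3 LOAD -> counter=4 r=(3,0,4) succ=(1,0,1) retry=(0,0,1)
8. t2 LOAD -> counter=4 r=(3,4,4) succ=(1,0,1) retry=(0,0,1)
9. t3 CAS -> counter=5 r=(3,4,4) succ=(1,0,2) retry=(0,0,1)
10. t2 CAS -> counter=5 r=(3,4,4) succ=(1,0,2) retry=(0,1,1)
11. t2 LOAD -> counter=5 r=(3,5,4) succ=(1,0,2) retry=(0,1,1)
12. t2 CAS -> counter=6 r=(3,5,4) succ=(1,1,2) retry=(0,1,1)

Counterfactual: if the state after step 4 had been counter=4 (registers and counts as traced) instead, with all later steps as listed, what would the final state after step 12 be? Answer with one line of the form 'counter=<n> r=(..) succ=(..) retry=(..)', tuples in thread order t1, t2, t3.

state after step 4 := counter=4 r=(3,0,3) succ=(0,0,1) retry=(0,0,0)
5. t1 CAS -> counter=4 r=(3,0,3) succ=(0,0,1) retry=(1,0,0)
6. t3 CAS -> counter=4 r=(3,0,3) succ=(0,0,1) retry=(1,0,1)
7. t3 LOAD -> counter=4 r=(3,0,4) succ=(0,0,1) retry=(1,0,1)
8. t2 LOAD -> counter=4 r=(3,4,4) succ=(0,0,1) retry=(1,0,1)
9. t3 CAS -> counter=5 r=(3,4,4) succ=(0,0,2) retry=(1,0,1)
10. t2 CAS -> counter=5 r=(3,4,4) succ=(0,0,2) retry=(1,1,1)
11. t2 LOAD -> counter=5 r=(3,5,4) succ=(0,0,2) retry=(1,1,1)
12. t2 CAS -> counter=6 r=(3,5,4) succ=(0,1,2) retry=(1,1,1)

counter=6 r=(3,5,4) succ=(0,1,2) retry=(1,1,1)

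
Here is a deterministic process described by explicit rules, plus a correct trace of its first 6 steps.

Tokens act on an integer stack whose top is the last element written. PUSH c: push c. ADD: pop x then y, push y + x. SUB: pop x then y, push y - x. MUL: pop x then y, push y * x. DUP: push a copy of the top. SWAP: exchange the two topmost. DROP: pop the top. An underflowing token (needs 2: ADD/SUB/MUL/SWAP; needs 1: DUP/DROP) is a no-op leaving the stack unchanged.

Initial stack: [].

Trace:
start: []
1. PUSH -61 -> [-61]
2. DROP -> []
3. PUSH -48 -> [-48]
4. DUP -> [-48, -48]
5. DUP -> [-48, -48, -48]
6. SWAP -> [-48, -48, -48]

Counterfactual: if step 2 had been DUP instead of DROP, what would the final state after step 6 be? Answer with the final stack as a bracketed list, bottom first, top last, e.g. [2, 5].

[-61, -61, -48, -48, -48]

(re-executing from step 2 with the substitution; state before step 2: [-61])
2. DUP -> [-61, -61]
3. PUSH -48 -> [-61, -61, -48]
4. DUP -> [-61, -61, -48, -48]
5. DUP -> [-61, -61, -48, -48, -48]
6. SWAP -> [-61, -61, -48, -48, -48]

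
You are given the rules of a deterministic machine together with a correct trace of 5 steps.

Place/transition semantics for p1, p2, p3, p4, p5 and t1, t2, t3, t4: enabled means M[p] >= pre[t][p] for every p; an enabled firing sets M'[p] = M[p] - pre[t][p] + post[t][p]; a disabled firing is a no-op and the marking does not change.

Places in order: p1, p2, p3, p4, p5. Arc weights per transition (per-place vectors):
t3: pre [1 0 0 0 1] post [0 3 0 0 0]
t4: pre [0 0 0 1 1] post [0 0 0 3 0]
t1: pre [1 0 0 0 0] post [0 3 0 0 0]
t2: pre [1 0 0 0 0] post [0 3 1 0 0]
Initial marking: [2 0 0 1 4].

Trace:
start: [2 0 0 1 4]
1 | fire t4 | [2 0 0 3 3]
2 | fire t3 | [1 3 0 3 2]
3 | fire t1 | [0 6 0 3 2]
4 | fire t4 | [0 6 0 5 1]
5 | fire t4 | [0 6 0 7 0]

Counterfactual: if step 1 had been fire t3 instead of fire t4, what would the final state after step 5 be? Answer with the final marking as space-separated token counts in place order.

(re-executing from step 1 with the substitution; state before step 1: [2 0 0 1 4])
1 | fire t3 | [1 3 0 1 3]
2 | fire t3 | [0 6 0 1 2]
3 | fire t1 | [0 6 0 1 2]
4 | fire t4 | [0 6 0 3 1]
5 | fire t4 | [0 6 0 5 0]

0 6 0 5 0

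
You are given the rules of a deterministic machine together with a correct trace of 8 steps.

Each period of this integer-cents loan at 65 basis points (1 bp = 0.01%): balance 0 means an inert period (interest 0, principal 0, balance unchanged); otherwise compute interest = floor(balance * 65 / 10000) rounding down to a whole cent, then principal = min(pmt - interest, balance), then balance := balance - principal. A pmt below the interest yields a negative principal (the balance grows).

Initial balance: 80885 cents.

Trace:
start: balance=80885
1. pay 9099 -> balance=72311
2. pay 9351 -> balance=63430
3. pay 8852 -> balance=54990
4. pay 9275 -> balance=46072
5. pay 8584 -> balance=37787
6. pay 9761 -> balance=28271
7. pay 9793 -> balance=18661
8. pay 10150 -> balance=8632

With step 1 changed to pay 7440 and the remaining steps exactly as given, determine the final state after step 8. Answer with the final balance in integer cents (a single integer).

10367

(re-executing from step 1 with the substitution; state before step 1: balance=80885)
1. pay 7440 -> balance=73970
2. pay 9351 -> balance=65099
3. pay 8852 -> balance=56670
4. pay 9275 -> balance=47763
5. pay 8584 -> balance=39489
6. pay 9761 -> balance=29984
7. pay 9793 -> balance=20385
8. pay 10150 -> balance=10367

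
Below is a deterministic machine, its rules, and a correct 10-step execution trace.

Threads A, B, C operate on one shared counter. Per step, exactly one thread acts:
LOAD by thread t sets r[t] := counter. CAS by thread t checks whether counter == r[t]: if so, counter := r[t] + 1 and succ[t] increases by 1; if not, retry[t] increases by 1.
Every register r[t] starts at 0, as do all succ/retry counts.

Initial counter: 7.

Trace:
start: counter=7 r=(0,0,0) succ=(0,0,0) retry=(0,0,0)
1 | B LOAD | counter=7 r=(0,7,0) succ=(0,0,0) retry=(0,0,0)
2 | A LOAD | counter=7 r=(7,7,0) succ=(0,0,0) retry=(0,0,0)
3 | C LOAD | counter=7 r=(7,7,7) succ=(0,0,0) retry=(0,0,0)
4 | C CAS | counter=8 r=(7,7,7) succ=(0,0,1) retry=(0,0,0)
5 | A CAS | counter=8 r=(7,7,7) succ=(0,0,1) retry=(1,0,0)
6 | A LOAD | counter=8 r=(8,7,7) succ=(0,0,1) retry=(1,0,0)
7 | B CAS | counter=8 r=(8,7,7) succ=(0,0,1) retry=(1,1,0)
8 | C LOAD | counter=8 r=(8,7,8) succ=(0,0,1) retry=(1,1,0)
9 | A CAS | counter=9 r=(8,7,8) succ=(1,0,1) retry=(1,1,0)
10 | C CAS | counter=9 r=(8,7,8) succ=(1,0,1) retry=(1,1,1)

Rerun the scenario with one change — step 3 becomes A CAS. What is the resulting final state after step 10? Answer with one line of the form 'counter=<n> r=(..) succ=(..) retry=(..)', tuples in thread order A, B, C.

counter=9 r=(8,7,8) succ=(2,0,0) retry=(1,1,2)

(re-executing from step 3 with the substitution; state before step 3: counter=7 r=(7,7,0) succ=(0,0,0) retry=(0,0,0))
3 | A CAS | counter=8 r=(7,7,0) succ=(1,0,0) retry=(0,0,0)
4 | C CAS | counter=8 r=(7,7,0) succ=(1,0,0) retry=(0,0,1)
5 | A CAS | counter=8 r=(7,7,0) succ=(1,0,0) retry=(1,0,1)
6 | A LOAD | counter=8 r=(8,7,0) succ=(1,0,0) retry=(1,0,1)
7 | B CAS | counter=8 r=(8,7,0) succ=(1,0,0) retry=(1,1,1)
8 | C LOAD | counter=8 r=(8,7,8) succ=(1,0,0) retry=(1,1,1)
9 | A CAS | counter=9 r=(8,7,8) succ=(2,0,0) retry=(1,1,1)
10 | C CAS | counter=9 r=(8,7,8) succ=(2,0,0) retry=(1,1,2)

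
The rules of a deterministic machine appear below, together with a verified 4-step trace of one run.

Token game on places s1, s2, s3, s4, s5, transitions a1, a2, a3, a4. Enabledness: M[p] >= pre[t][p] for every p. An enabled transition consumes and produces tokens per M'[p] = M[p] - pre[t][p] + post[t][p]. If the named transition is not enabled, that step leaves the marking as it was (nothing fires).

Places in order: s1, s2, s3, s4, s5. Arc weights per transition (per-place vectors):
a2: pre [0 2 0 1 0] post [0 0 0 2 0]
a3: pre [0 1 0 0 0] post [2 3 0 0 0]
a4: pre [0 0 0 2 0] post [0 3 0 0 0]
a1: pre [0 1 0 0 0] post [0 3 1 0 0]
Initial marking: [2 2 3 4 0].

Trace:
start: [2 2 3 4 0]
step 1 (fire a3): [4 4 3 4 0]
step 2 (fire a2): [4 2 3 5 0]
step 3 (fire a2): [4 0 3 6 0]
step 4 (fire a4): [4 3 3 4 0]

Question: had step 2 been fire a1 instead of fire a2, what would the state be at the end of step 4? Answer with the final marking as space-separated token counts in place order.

(re-executing from step 2 with the substitution; state before step 2: [4 4 3 4 0])
step 2 (fire a1): [4 6 4 4 0]
step 3 (fire a2): [4 4 4 5 0]
step 4 (fire a4): [4 7 4 3 0]

4 7 4 3 0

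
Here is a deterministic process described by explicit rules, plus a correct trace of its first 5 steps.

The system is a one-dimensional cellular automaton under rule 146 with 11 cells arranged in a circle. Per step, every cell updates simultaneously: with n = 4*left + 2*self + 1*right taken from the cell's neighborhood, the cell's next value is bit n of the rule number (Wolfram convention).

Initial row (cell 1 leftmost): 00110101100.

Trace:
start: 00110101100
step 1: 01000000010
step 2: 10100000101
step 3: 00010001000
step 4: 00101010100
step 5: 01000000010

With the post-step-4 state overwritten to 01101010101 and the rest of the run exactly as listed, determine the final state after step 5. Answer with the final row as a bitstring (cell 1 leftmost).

00000000000

state after step 4 := 01101010101
step 5: 00000000000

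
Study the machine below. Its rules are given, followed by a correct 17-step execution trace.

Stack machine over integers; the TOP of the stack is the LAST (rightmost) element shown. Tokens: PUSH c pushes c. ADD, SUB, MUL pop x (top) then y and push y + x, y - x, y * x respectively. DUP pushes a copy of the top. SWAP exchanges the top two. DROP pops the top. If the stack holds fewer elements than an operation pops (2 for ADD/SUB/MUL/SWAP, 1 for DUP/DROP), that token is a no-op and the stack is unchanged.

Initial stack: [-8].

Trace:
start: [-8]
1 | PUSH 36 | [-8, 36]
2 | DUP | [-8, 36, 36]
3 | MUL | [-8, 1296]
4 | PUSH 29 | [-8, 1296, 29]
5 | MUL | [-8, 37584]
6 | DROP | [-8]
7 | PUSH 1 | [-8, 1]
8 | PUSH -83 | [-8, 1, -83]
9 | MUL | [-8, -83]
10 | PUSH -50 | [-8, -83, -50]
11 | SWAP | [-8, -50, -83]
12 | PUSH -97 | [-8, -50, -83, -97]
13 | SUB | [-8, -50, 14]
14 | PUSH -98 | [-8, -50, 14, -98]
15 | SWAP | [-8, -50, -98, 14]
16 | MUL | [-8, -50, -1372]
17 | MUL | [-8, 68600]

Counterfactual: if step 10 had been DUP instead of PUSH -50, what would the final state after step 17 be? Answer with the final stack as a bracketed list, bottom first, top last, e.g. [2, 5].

(re-executing from step 10 with the substitution; state before step 10: [-8, -83])
10 | DUP | [-8, -83, -83]
11 | SWAP | [-8, -83, -83]
12 | PUSH -97 | [-8, -83, -83, -97]
13 | SUB | [-8, -83, 14]
14 | PUSH -98 | [-8, -83, 14, -98]
15 | SWAP | [-8, -83, -98, 14]
16 | MUL | [-8, -83, -1372]
17 | MUL | [-8, 113876]

[-8, 113876]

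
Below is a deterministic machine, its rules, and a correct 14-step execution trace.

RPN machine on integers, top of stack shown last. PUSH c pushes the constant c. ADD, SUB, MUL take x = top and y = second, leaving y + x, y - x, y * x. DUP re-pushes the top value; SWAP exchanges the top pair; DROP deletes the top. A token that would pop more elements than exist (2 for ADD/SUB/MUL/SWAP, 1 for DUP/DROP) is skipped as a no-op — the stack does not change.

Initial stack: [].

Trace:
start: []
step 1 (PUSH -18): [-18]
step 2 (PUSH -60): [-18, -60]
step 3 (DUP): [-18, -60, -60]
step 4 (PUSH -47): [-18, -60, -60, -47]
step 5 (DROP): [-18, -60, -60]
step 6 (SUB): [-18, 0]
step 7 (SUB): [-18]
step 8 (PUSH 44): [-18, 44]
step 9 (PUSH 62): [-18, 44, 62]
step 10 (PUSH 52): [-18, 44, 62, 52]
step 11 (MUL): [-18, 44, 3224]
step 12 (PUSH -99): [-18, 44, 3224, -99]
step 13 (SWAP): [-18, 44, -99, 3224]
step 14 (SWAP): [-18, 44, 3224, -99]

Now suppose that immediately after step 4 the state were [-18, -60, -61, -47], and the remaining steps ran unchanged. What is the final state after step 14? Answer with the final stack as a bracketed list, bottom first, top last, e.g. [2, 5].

state after step 4 := [-18, -60, -61, -47]
step 5 (DROP): [-18, -60, -61]
step 6 (SUB): [-18, 1]
step 7 (SUB): [-19]
step 8 (PUSH 44): [-19, 44]
step 9 (PUSH 62): [-19, 44, 62]
step 10 (PUSH 52): [-19, 44, 62, 52]
step 11 (MUL): [-19, 44, 3224]
step 12 (PUSH -99): [-19, 44, 3224, -99]
step 13 (SWAP): [-19, 44, -99, 3224]
step 14 (SWAP): [-19, 44, 3224, -99]

[-19, 44, 3224, -99]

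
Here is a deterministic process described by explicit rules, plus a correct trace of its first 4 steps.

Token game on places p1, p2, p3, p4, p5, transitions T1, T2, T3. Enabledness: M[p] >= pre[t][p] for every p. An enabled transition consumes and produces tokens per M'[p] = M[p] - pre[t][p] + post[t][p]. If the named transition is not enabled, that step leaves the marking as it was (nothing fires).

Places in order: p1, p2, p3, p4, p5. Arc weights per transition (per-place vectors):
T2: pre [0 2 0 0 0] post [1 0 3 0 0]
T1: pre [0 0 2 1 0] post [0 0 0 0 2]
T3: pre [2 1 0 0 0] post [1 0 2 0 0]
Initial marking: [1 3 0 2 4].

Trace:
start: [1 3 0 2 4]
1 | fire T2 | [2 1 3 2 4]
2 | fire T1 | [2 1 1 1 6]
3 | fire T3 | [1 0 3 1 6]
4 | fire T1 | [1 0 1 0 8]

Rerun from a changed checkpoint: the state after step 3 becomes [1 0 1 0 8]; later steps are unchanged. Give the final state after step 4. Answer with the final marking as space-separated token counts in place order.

state after step 3 := [1 0 1 0 8]
4 | fire T1 | [1 0 1 0 8]

1 0 1 0 8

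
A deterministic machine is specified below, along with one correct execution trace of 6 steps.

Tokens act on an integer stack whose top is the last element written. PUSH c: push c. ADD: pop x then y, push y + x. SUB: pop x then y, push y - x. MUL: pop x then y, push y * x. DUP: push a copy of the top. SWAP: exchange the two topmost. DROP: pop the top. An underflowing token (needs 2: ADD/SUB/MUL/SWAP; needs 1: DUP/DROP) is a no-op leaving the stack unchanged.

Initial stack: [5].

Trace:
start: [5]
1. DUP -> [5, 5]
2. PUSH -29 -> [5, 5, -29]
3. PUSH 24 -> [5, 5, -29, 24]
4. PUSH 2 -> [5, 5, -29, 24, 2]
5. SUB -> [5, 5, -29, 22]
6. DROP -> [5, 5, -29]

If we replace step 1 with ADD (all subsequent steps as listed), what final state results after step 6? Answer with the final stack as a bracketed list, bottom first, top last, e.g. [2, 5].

(re-executing from step 1 with the substitution; state before step 1: [5])
1. ADD -> [5]
2. PUSH -29 -> [5, -29]
3. PUSH 24 -> [5, -29, 24]
4. PUSH 2 -> [5, -29, 24, 2]
5. SUB -> [5, -29, 22]
6. DROP -> [5, -29]

[5, -29]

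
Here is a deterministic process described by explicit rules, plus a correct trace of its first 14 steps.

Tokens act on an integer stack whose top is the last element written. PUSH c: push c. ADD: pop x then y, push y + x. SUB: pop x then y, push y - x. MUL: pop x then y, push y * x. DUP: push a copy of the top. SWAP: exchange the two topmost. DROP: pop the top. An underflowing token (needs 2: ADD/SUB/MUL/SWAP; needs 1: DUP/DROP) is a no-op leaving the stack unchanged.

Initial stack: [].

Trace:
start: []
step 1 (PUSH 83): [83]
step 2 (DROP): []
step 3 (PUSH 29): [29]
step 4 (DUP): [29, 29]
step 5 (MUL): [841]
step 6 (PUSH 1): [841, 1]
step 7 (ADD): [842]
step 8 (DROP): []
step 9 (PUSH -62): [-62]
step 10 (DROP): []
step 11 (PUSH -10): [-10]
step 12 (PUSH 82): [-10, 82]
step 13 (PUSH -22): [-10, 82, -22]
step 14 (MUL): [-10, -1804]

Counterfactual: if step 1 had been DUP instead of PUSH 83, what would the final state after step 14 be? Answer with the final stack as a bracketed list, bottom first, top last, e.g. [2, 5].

(re-executing from step 1 with the substitution; state before step 1: [])
step 1 (DUP): []
step 2 (DROP): []
step 3 (PUSH 29): [29]
step 4 (DUP): [29, 29]
step 5 (MUL): [841]
step 6 (PUSH 1): [841, 1]
step 7 (ADD): [842]
step 8 (DROP): []
step 9 (PUSH -62): [-62]
step 10 (DROP): []
step 11 (PUSH -10): [-10]
step 12 (PUSH 82): [-10, 82]
step 13 (PUSH -22): [-10, 82, -22]
step 14 (MUL): [-10, -1804]

[-10, -1804]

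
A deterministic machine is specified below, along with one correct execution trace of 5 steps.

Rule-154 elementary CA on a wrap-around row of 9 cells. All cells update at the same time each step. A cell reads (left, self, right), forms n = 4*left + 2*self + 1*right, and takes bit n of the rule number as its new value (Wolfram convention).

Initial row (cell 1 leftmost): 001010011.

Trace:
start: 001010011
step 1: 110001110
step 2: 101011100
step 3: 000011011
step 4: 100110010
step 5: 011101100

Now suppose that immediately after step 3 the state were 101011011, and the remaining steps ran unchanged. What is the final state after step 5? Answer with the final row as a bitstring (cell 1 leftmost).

100101110

state after step 3 := 101011011
step 4: 000010011
step 5: 100101110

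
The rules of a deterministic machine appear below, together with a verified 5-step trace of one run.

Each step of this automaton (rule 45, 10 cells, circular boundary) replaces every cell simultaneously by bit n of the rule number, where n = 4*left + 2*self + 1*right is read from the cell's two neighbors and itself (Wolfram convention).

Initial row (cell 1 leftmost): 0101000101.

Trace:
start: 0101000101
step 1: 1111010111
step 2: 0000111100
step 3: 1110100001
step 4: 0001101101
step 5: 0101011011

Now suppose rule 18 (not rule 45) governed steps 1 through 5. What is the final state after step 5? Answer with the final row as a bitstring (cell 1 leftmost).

(re-executing steps 1..5 under rule 18; state before step 1: 0101000101)
step 1: 0000101000
step 2: 0001000100
step 3: 0010101010
step 4: 0100000001
step 5: 0010000010

0010000010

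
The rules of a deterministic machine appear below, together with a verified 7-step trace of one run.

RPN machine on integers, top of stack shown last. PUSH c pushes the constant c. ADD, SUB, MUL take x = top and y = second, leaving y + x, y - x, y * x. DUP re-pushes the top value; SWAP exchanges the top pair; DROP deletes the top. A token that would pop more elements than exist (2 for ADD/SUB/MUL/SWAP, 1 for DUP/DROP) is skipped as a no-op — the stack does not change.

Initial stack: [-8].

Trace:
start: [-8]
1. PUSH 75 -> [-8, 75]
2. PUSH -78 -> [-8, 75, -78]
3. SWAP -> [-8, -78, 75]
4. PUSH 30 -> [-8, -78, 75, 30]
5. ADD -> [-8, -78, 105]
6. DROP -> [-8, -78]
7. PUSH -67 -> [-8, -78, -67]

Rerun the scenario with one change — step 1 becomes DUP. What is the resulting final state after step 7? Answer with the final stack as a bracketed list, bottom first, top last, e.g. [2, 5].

[-8, -78, -67]

(re-executing from step 1 with the substitution; state before step 1: [-8])
1. DUP -> [-8, -8]
2. PUSH -78 -> [-8, -8, -78]
3. SWAP -> [-8, -78, -8]
4. PUSH 30 -> [-8, -78, -8, 30]
5. ADD -> [-8, -78, 22]
6. DROP -> [-8, -78]
7. PUSH -67 -> [-8, -78, -67]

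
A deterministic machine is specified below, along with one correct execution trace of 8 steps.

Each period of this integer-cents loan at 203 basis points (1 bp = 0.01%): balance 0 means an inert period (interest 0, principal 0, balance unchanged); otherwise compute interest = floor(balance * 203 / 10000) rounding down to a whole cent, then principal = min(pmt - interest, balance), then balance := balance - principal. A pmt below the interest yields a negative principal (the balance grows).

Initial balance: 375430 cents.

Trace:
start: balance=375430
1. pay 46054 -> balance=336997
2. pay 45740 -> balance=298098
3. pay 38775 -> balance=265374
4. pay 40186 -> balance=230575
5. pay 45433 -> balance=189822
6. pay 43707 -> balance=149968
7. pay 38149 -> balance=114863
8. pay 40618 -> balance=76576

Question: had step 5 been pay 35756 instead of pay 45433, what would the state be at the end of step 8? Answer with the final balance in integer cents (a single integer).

(re-executing from step 5 with the substitution; state before step 5: balance=230575)
5. pay 35756 -> balance=199499
6. pay 43707 -> balance=159841
7. pay 38149 -> balance=124936
8. pay 40618 -> balance=86854

86854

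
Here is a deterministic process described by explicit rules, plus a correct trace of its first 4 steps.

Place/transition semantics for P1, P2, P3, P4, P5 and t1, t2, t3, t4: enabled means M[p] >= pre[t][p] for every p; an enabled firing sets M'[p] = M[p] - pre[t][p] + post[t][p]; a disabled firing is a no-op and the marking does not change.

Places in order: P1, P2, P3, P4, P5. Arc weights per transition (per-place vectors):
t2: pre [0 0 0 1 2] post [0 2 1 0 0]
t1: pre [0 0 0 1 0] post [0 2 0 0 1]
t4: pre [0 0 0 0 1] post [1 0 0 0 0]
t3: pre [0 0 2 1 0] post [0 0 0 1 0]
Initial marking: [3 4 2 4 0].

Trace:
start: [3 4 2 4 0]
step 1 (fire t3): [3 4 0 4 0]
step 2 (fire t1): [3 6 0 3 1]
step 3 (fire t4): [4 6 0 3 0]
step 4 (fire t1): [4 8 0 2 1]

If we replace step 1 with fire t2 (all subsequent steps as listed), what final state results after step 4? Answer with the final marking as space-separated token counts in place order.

(re-executing from step 1 with the substitution; state before step 1: [3 4 2 4 0])
step 1 (fire t2): [3 4 2 4 0]
step 2 (fire t1): [3 6 2 3 1]
step 3 (fire t4): [4 6 2 3 0]
step 4 (fire t1): [4 8 2 2 1]

4 8 2 2 1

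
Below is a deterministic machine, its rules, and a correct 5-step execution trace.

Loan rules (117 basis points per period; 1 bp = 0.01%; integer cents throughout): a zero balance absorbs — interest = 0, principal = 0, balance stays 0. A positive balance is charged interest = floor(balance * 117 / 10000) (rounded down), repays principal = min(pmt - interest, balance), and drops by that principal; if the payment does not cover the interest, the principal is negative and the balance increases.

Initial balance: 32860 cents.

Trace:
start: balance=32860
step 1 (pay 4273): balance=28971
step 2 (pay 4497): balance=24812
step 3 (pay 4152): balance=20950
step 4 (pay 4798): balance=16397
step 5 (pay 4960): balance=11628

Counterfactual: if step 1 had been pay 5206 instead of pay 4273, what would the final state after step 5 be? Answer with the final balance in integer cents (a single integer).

10651

(re-executing from step 1 with the substitution; state before step 1: balance=32860)
step 1 (pay 5206): balance=28038
step 2 (pay 4497): balance=23869
step 3 (pay 4152): balance=19996
step 4 (pay 4798): balance=15431
step 5 (pay 4960): balance=10651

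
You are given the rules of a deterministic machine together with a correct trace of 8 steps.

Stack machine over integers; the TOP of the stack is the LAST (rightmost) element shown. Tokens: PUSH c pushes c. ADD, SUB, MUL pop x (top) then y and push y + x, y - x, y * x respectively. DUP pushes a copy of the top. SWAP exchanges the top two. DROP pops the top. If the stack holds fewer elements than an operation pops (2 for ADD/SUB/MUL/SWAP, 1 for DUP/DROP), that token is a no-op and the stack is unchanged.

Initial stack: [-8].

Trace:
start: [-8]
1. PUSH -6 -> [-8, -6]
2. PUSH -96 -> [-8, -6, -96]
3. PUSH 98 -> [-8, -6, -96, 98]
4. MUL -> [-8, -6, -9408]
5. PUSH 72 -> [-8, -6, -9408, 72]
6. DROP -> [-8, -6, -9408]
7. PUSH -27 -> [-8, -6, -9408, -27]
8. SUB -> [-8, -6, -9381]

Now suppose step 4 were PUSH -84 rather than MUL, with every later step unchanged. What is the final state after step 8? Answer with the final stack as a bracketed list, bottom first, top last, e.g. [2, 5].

(re-executing from step 4 with the substitution; state before step 4: [-8, -6, -96, 98])
4. PUSH -84 -> [-8, -6, -96, 98, -84]
5. PUSH 72 -> [-8, -6, -96, 98, -84, 72]
6. DROP -> [-8, -6, -96, 98, -84]
7. PUSH -27 -> [-8, -6, -96, 98, -84, -27]
8. SUB -> [-8, -6, -96, 98, -57]

[-8, -6, -96, 98, -57]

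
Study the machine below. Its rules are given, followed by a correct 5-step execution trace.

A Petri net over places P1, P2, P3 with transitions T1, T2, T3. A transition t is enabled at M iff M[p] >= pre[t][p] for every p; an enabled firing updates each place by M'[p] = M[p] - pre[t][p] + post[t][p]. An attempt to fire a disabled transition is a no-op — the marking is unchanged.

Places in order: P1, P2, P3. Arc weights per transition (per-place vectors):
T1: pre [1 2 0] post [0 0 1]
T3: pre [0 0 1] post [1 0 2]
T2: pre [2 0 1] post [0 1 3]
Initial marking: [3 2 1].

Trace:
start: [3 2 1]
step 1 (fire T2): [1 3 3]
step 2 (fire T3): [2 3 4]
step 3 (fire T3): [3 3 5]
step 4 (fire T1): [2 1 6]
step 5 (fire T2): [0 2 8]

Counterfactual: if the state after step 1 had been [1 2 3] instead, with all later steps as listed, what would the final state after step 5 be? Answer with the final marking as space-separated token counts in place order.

0 1 8

state after step 1 := [1 2 3]
step 2 (fire T3): [2 2 4]
step 3 (fire T3): [3 2 5]
step 4 (fire T1): [2 0 6]
step 5 (fire T2): [0 1 8]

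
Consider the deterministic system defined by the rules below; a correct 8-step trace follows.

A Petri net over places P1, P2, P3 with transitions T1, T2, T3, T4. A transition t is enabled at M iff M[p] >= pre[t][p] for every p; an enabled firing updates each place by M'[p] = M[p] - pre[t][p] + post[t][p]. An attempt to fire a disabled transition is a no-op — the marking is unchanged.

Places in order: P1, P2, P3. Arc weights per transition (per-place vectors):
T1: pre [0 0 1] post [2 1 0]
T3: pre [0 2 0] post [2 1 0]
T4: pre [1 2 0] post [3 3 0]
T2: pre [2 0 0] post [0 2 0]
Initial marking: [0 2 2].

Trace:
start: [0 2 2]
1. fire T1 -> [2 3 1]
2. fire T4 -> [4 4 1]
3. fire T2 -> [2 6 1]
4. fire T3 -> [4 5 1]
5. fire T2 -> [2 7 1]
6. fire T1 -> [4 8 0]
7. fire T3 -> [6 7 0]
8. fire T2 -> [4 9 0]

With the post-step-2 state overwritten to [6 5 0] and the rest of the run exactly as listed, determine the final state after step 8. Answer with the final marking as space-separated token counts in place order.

state after step 2 := [6 5 0]
3. fire T2 -> [4 7 0]
4. fire T3 -> [6 6 0]
5. fire T2 -> [4 8 0]
6. fire T1 -> [4 8 0]
7. fire T3 -> [6 7 0]
8. fire T2 -> [4 9 0]

4 9 0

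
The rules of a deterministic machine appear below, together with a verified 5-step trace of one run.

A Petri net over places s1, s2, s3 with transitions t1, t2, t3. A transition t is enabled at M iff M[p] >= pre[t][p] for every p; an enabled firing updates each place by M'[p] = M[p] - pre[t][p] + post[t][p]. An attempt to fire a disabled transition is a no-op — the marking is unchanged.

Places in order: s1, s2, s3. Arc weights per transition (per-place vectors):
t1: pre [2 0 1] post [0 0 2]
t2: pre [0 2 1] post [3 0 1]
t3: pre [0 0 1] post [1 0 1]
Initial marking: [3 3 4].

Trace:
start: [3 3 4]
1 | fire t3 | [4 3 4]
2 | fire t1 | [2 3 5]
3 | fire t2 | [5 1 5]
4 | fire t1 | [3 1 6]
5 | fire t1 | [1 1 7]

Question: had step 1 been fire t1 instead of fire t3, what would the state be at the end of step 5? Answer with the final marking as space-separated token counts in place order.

0 1 7

(re-executing from step 1 with the substitution; state before step 1: [3 3 4])
1 | fire t1 | [1 3 5]
2 | fire t1 | [1 3 5]
3 | fire t2 | [4 1 5]
4 | fire t1 | [2 1 6]
5 | fire t1 | [0 1 7]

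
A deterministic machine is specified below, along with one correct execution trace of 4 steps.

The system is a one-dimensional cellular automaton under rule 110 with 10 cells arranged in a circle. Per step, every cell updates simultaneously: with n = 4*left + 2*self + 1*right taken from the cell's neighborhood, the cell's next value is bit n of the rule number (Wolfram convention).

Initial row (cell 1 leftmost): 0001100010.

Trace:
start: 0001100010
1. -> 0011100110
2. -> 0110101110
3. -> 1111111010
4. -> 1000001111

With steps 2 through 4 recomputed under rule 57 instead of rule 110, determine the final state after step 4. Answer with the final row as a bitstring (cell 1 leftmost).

(re-executing steps 2..4 under rule 57; state before step 2: 0011100110)
2. -> 1010010101
3. -> 0101001011
4. -> 1010100110

1010100110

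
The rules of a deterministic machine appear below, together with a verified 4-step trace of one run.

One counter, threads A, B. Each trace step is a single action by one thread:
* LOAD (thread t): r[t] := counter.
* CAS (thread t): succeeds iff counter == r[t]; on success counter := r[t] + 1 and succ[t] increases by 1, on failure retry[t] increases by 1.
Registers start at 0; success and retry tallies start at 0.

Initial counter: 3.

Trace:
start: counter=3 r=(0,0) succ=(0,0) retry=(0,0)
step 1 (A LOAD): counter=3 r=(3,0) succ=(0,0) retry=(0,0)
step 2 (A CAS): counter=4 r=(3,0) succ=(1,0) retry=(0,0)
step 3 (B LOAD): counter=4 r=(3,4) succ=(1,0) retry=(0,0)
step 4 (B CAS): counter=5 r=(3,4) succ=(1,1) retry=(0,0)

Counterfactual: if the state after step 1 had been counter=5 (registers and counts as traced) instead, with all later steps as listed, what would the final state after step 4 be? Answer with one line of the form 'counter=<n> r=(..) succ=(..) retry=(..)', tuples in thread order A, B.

state after step 1 := counter=5 r=(3,0) succ=(0,0) retry=(0,0)
step 2 (A CAS): counter=5 r=(3,0) succ=(0,0) retry=(1,0)
step 3 (B LOAD): counter=5 r=(3,5) succ=(0,0) retry=(1,0)
step 4 (B CAS): counter=6 r=(3,5) succ=(0,1) retry=(1,0)

counter=6 r=(3,5) succ=(0,1) retry=(1,0)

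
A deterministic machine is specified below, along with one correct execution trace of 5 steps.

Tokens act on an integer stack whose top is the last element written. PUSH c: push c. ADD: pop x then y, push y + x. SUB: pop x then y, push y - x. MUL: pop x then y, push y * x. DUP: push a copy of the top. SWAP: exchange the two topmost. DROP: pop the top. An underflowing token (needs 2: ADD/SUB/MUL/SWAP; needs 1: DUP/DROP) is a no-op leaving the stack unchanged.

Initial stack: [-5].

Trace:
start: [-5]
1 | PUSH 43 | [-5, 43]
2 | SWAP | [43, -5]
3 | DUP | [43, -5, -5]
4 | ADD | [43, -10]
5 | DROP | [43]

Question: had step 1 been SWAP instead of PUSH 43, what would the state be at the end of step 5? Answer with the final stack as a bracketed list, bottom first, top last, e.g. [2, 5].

(re-executing from step 1 with the substitution; state before step 1: [-5])
1 | SWAP | [-5]
2 | SWAP | [-5]
3 | DUP | [-5, -5]
4 | ADD | [-10]
5 | DROP | []

[]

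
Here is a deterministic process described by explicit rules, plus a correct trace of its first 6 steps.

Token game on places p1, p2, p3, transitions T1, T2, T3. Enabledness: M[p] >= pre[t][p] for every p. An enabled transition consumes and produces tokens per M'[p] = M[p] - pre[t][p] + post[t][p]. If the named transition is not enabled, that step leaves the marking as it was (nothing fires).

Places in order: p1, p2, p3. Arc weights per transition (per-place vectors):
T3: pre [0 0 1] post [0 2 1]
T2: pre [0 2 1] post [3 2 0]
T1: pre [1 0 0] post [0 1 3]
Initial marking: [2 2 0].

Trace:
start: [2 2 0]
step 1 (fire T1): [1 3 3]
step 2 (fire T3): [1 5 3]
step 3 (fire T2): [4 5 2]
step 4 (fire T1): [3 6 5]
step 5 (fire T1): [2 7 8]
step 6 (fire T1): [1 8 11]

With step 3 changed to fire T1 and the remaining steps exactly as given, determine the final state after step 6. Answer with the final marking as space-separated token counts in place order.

(re-executing from step 3 with the substitution; state before step 3: [1 5 3])
step 3 (fire T1): [0 6 6]
step 4 (fire T1): [0 6 6]
step 5 (fire T1): [0 6 6]
step 6 (fire T1): [0 6 6]

0 6 6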